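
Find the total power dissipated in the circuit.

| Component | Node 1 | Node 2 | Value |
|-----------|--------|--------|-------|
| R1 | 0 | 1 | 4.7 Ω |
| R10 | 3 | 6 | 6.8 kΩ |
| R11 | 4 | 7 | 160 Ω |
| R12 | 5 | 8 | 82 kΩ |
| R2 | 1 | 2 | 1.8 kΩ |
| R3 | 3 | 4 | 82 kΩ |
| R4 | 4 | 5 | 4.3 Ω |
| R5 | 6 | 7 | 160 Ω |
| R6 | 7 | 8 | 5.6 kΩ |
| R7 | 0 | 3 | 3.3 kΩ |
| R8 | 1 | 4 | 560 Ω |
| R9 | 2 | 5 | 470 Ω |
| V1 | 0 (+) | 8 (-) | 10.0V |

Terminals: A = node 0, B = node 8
Nodal analysis, taking node 8 as the 0 V reference.
Source V1 fixes V_0 = 10 V.
KCL at each unknown node (sum of currents leaving = 0; resistances in Ω):
  Node 1: (V_1 - 10)/4.7 + (V_1 - V_2)/1800 + (V_1 - V_4)/560 = 0
  Node 2: (V_2 - V_1)/1800 + (V_2 - V_5)/470 = 0
  Node 3: (V_3 - V_4)/82000 + (V_3 - 10)/3300 + (V_3 - V_6)/6800 = 0
  Node 4: (V_4 - V_3)/82000 + (V_4 - V_5)/4.3 + (V_4 - V_1)/560 + (V_4 - V_7)/160 = 0
  Node 5: (V_5 - V_4)/4.3 + (V_5 - V_2)/470 + (V_5 - 0)/82000 = 0
  Node 6: (V_6 - V_7)/160 + (V_6 - V_3)/6800 = 0
  Node 7: (V_7 - V_6)/160 + (V_7 - 0)/5600 + (V_7 - V_4)/160 = 0
Collecting terms (coefficients in siemens):
  0.2151·V_1 - 0.0005556·V_2 - 0.001786·V_4 = 2.128
  0.002683·V_2 - 0.0005556·V_1 - 0.002128·V_5 = 0
  0.0004623·V_3 - 0.0000122·V_4 - 0.0001471·V_6 = 0.00303
  0.2406·V_4 - 0.001786·V_1 - 0.0000122·V_3 - 0.2326·V_5 - 0.00625·V_7 = 0
  0.2347·V_5 - 0.002128·V_2 - 0.2326·V_4 = 0
  0.006397·V_6 - 0.0001471·V_3 - 0.00625·V_7 = 0
  0.01268·V_7 - 0.00625·V_4 - 0.00625·V_6 = 0
Solving these 7 simultaneous equations (Gaussian elimination) gives:
  V_1 = 9.992 V, V_2 = 9.414 V, V_3 = 9.673 V, V_4 = 9.262 V
  V_5 = 9.263 V, V_6 = 9.035 V, V_7 = 9.02 V
Power in each resistor, P = (ΔV)²/R:
  P_R1 = (10 - 9.992)²/4.7 = 0.00001241 W
  P_R2 = (9.992 - 9.414)²/1800 = 0.0001857 W
  P_R3 = (9.673 - 9.262)²/82000 = 0.000002061 W
  P_R4 = (9.262 - 9.263)²/4.3 = 0.0000001864 W
  P_R5 = (9.035 - 9.02)²/160 = 0.000001412 W
  P_R6 = (9.02 - 0)²/5600 = 0.01453 W
  P_R7 = (10 - 9.673)²/3300 = 0.00003231 W
  P_R8 = (9.992 - 9.262)²/560 = 0.0009515 W
  P_R9 = (9.414 - 9.263)²/470 = 0.00004848 W
  P_R10 = (9.673 - 9.035)²/6800 = 0.00006 W
  P_R11 = (9.262 - 9.02)²/160 = 0.0003681 W
  P_R12 = (9.263 - 0)²/82000 = 0.001046 W
P_total = P_R1 + P_R2 + P_R3 + P_R4 + P_R5 + P_R6 + P_R7 + P_R8 + P_R9 + P_R10 + P_R11 + P_R12 = 0.01724 W

Final answer: 0.01724 W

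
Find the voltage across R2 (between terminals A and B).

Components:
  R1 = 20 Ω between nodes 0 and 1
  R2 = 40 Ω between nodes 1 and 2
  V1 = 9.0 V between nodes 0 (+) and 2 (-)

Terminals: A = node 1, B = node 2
R1 and R2 are in series across V1 (node 0 → node 1 → node 2), and the output A–B is taken across R2, so this is a voltage divider.
Series current: I = V1/(R1 + R2) = 9/(20 + 40) = 9/60 = 0.15 A
V_R2 = I × R2 = V1 × R2/(R1 + R2) = 9 × 40/60 = 6 V

Final answer: 6 V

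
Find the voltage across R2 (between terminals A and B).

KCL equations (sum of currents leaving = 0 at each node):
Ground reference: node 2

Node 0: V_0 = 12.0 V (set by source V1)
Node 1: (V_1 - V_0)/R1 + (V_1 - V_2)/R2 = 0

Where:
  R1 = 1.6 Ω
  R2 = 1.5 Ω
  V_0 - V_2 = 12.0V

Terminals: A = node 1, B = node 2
R1 and R2 are in series across V1 (node 0 → node 1 → node 2), and the output A–B is taken across R2, so this is a voltage divider.
Series current: I = V1/(R1 + R2) = 12/(1.6 + 1.5) = 12/3.1 = 3.871 A
V_R2 = I × R2 = V1 × R2/(R1 + R2) = 12 × 1.5/3.1 = 5.806 V

Final answer: 5.806 V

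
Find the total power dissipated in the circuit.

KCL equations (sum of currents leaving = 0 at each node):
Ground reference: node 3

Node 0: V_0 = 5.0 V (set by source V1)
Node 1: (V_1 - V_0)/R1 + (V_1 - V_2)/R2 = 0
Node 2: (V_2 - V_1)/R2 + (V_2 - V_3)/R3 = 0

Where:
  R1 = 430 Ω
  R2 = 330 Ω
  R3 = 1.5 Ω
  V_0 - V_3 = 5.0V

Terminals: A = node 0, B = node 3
Nodal analysis, taking node 3 as the 0 V reference.
Source V1 fixes V_0 = 5 V.
KCL at each unknown node (sum of currents leaving = 0; resistances in Ω):
  Node 1: (V_1 - 5)/430 + (V_1 - V_2)/330 = 0
  Node 2: (V_2 - V_1)/330 + (V_2 - 0)/1.5 = 0
Collecting terms (coefficients in siemens):
  0.005356·V_1 - 0.00303·V_2 = 0.01163
  0.6697·V_2 - 0.00303·V_1 = 0
Determinant D = (0.005356)(0.6697) - (-0.00303)(-0.00303) = 0.003578
V_1 = [(0.01163)(0.6697) - (-0.00303)(0)]/D = 2.177 V
V_2 = [(0.005356)(0) - (0.01163)(-0.00303)]/D = 0.009849 V
Power in each resistor, P = (ΔV)²/R:
  P_R1 = (5 - 2.177)²/430 = 0.01854 W
  P_R2 = (2.177 - 0.009849)²/330 = 0.01423 W
  P_R3 = (0.009849 - 0)²/1.5 = 0.00006467 W
P_total = P_R1 + P_R2 + P_R3 = 0.03283 W

Final answer: 0.03283 W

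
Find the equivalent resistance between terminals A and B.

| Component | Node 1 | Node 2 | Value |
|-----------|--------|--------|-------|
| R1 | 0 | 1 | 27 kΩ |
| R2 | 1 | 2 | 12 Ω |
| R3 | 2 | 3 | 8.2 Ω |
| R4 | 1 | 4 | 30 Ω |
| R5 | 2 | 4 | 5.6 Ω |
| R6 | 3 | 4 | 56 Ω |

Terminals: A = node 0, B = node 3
The network is not a plain series/parallel combination. Inject a 1 A test current into terminal A (node 0) and return it from terminal B (node 3); then R_eq = V_A / (1 A).
Nodal analysis, taking node 3 as the 0 V reference.
Current source I_test pushes 1 A into node 0 and draws it out of node 3.
KCL at each unknown node (sum of currents leaving = 0; resistances in Ω):
  Node 0: (V_0 - V_1)/27000 - 1 = 0
  Node 1: (V_1 - V_0)/27000 + (V_1 - V_2)/12 + (V_1 - V_4)/30 = 0
  Node 2: (V_2 - V_1)/12 + (V_2 - 0)/8.2 + (V_2 - V_4)/5.6 = 0
  Node 4: (V_4 - V_1)/30 + (V_4 - V_2)/5.6 + (V_4 - 0)/56 = 0
Collecting terms (coefficients in siemens):
  0.00003704·V_0 - 0.00003704·V_1 = 1
  0.1167·V_1 - 0.00003704·V_0 - 0.08333·V_2 - 0.03333·V_4 = 0
  0.3839·V_2 - 0.08333·V_1 - 0.1786·V_4 = 0
  0.2298·V_4 - 0.03333·V_1 - 0.1786·V_2 = 0
Solving these 4 simultaneous equations (Gaussian elimination) gives:
  V_0 = 27020 V, V_1 = 15.84 V, V_2 = 7.06 V, V_4 = 7.785 V
R_eq = V_0 / 1 A = 27020 Ω = 27.02 kΩ

Final answer: 27.02 kΩ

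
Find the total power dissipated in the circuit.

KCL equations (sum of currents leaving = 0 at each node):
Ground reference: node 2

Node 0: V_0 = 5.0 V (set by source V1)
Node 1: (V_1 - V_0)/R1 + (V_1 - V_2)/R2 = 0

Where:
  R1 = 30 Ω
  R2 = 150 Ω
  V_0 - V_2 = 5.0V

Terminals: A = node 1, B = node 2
Nodal analysis, taking node 2 as the 0 V reference.
Source V1 fixes V_0 = 5 V.
KCL at each unknown node (sum of currents leaving = 0; resistances in Ω):
  Node 1: (V_1 - 5)/30 + (V_1 - 0)/150 = 0
Collecting terms: 0.04 × V_1 = 0.1667  =>  V_1 = 4.167 V
Power in each resistor, P = (ΔV)²/R:
  P_R1 = (5 - 4.167)²/30 = 0.02315 W
  P_R2 = (4.167 - 0)²/150 = 0.1157 W
P_total = P_R1 + P_R2 = 0.1389 W

Final answer: 0.1389 W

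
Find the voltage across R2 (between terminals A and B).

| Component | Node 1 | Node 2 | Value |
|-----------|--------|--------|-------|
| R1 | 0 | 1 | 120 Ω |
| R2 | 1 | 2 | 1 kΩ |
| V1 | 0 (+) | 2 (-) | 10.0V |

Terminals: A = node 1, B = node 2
R1 and R2 are in series across V1 (node 0 → node 1 → node 2), and the output A–B is taken across R2, so this is a voltage divider.
Series current: I = V1/(R1 + R2) = 10/(120 + 1000) = 10/1120 = 0.008929 A
V_R2 = I × R2 = V1 × R2/(R1 + R2) = 10 × 1000/1120 = 8.929 V

Final answer: 8.929 V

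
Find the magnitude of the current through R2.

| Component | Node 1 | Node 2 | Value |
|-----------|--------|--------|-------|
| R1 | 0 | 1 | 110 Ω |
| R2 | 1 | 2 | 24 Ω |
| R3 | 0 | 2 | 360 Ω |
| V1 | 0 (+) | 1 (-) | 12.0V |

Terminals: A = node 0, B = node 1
Nodal analysis, taking node 1 as the 0 V reference.
Source V1 fixes V_0 = 12 V.
KCL at each unknown node (sum of currents leaving = 0; resistances in Ω):
  Node 2: (V_2 - 0)/24 + (V_2 - 12)/360 = 0
Collecting terms: 0.04444 × V_2 = 0.03333  =>  V_2 = 0.75 V
I_R2 = (V_1 - V_2)/R2 = (0 - 0.75)/24 = -0.03125 A
|I_R2| = 0.03125 A

Final answer: |I_R2| = 0.03125 A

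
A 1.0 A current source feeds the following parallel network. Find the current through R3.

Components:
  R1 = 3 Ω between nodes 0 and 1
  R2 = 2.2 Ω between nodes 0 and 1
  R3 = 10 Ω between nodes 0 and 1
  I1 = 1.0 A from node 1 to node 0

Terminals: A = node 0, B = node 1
All resistors sit directly between nodes 0 and 1, so they are in parallel and share one voltage V; the full source current 1 A splits among them.
1/R_par = 1/3 + 1/2.2 + 1/10 = 0.8879 S  =>  R_par = 1.126 Ω
V = I × R_par = 1 × 1.126 = 1.126 V
I_R3 = V/R3 = 1.126/10 = 0.1126 A

Final answer: 0.1126 A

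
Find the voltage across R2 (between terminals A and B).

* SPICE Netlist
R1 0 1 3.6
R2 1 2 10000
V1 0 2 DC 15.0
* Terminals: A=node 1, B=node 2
R1 and R2 are in series across V1 (node 0 → node 1 → node 2), and the output A–B is taken across R2, so this is a voltage divider.
Series current: I = V1/(R1 + R2) = 15/(3.6 + 10000) = 15/10000 = 0.001499 A
V_R2 = I × R2 = V1 × R2/(R1 + R2) = 15 × 10000/10000 = 14.99 V

Final answer: 14.99 V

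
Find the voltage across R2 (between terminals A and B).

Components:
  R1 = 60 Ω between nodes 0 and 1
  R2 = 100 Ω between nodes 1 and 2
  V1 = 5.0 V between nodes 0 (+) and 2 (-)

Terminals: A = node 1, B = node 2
R1 and R2 are in series across V1 (node 0 → node 1 → node 2), and the output A–B is taken across R2, so this is a voltage divider.
Series current: I = V1/(R1 + R2) = 5/(60 + 100) = 5/160 = 0.03125 A
V_R2 = I × R2 = V1 × R2/(R1 + R2) = 5 × 100/160 = 3.125 V

Final answer: 3.125 V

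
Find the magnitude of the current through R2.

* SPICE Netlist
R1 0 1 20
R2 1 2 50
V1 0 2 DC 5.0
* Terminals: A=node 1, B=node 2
Nodal analysis, taking node 2 as the 0 V reference.
Source V1 fixes V_0 = 5 V.
KCL at each unknown node (sum of currents leaving = 0; resistances in Ω):
  Node 1: (V_1 - 5)/20 + (V_1 - 0)/50 = 0
Collecting terms: 0.07 × V_1 = 0.25  =>  V_1 = 3.571 V
I_R2 = (V_1 - V_2)/R2 = (3.571 - 0)/50 = 0.07143 A
|I_R2| = 0.07143 A

Final answer: |I_R2| = 0.07143 A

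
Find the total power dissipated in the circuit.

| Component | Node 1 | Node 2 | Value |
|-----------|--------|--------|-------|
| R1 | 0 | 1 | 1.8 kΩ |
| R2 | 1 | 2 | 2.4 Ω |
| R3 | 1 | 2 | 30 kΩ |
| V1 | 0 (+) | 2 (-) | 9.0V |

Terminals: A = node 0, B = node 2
Nodal analysis, taking node 2 as the 0 V reference.
Source V1 fixes V_0 = 9 V.
KCL at each unknown node (sum of currents leaving = 0; resistances in Ω):
  Node 1: (V_1 - 9)/1800 + (V_1 - 0)/2.4 + (V_1 - 0)/30000 = 0
Collecting terms: 0.4173 × V_1 = 0.005  =>  V_1 = 0.01198 V
Power in each resistor, P = (ΔV)²/R:
  P_R1 = (9 - 0.01198)²/1800 = 0.04488 W
  P_R2 = (0.01198 - 0)²/2.4 = 0.00005983 W
  P_R3 = (0.01198 - 0)²/30000 = 0.000000004786 W
P_total = P_R1 + P_R2 + P_R3 = 0.04494 W

Final answer: 0.04494 W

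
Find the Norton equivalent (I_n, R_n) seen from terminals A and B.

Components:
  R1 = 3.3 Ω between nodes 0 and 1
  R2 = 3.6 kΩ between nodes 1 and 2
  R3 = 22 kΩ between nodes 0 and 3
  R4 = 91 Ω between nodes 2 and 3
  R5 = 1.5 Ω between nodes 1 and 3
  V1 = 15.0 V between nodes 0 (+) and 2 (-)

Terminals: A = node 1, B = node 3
Find the Thévenin equivalent first; then I_n = V_th/R_th and R_n = R_th.
Step 1 — V_th is the open-circuit voltage V_A - V_B (nothing connected across the terminals).
Nodal analysis, taking node 2 as the 0 V reference.
Source V1 fixes V_0 = 15 V.
KCL at each unknown node (sum of currents leaving = 0; resistances in Ω):
  Node 1: (V_1 - 15)/3.3 + (V_1 - 0)/3600 + (V_1 - V_3)/1.5 = 0
  Node 3: (V_3 - 15)/22000 + (V_3 - 0)/91 + (V_3 - V_1)/1.5 = 0
Collecting terms (coefficients in siemens):
  0.97·V_1 - 0.6667·V_3 = 4.545
  0.6777·V_3 - 0.6667·V_1 = 0.0006818
Determinant D = (0.97)(0.6777) - (-0.6667)(-0.6667) = 0.2129
V_1 = [(4.545)(0.6777) - (-0.6667)(0.0006818)]/D = 14.47 V
V_3 = [(0.97)(0.0006818) - (4.545)(-0.6667)]/D = 14.24 V
V_th = V_1 - V_3 = 14.47 - 14.24 = 0.2346 V
Step 2 — R_th: zero the source — replace V1 by a short circuit (node 2 merges into node 0) — and find the resistance seen between A (node 1) and B (node 3).
Reduce the network between node 1 (A) and node 3 (B) by series/parallel combination:
  Rp1 = R1 ‖ R2 (parallel, both between nodes 0 and 1) = 1/(1/3.3 + 1/3600) = 3.297 Ω
  Rp2 = R3 ‖ R4 (parallel, both between nodes 0 and 3) = 1/(1/22000 + 1/91) = 90.63 Ω
  Rs1 = Rp1 + Rp2 (series, joined only at node 0) = 3.297 + 90.63 = 93.92 Ω
  Rp3 = R5 ‖ Rs1 (parallel, both between nodes 1 and 3) = 1/(1/1.5 + 1/93.92) = 1.476 Ω
R_th = 1.476 Ω
I_n = V_th/R_th = 0.2346/1.476 = 0.1589 A, and R_n = R_th = 1.476 Ω

Final answer: I_n = 0.1589 A, R_n = 1.476 Ω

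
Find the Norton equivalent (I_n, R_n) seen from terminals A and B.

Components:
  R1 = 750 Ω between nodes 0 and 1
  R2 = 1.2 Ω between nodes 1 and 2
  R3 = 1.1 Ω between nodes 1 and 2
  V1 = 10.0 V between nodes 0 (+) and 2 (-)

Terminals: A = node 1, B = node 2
Find the Thévenin equivalent first; then I_n = V_th/R_th and R_n = R_th.
Step 1 — V_th is the open-circuit voltage V_A - V_B (nothing connected across the terminals).
Nodal analysis, taking node 2 as the 0 V reference.
Source V1 fixes V_0 = 10 V.
KCL at each unknown node (sum of currents leaving = 0; resistances in Ω):
  Node 1: (V_1 - 10)/750 + (V_1 - 0)/1.2 + (V_1 - 0)/1.1 = 0
Collecting terms: 1.744 × V_1 = 0.01333  =>  V_1 = 0.007646 V
V_th = V_1 - V_2 = 0.007646 - 0 = 0.007646 V
Step 2 — R_th: zero the source — replace V1 by a short circuit (node 2 merges into node 0) — and find the resistance seen between A (node 1) and B (node 0).
Reduce the network between node 1 (A) and node 0 (B) by series/parallel combination:
  Rp1 = R1 ‖ R2 ‖ R3 (parallel, all between nodes 0 and 1) = 1/(1/750 + 1/1.2 + 1/1.1) = 0.5735 Ω
R_th = 0.5735 Ω
I_n = V_th/R_th = 0.007646/0.5735 = 0.01333 A, and R_n = R_th = 0.5735 Ω

Final answer: I_n = 0.01333 A, R_n = 0.5735 Ω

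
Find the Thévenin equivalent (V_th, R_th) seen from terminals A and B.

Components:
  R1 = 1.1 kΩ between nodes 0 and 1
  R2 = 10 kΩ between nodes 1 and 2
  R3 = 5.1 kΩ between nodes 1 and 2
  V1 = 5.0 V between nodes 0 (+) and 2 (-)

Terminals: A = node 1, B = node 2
Step 1 — V_th is the open-circuit voltage V_A - V_B (nothing connected across the terminals).
Nodal analysis, taking node 2 as the 0 V reference.
Source V1 fixes V_0 = 5 V.
KCL at each unknown node (sum of currents leaving = 0; resistances in Ω):
  Node 1: (V_1 - 5)/1100 + (V_1 - 0)/10000 + (V_1 - 0)/5100 = 0
Collecting terms: 0.001205 × V_1 = 0.004545  =>  V_1 = 3.772 V
V_th = V_1 - V_2 = 3.772 - 0 = 3.772 V
Step 2 — R_th: zero the source — replace V1 by a short circuit (node 2 merges into node 0) — and find the resistance seen between A (node 1) and B (node 0).
Reduce the network between node 1 (A) and node 0 (B) by series/parallel combination:
  Rp1 = R1 ‖ R2 ‖ R3 (parallel, all between nodes 0 and 1) = 1/(1/1100 + 1/10000 + 1/5100) = 829.8 Ω
R_th = 829.8 Ω

Final answer: V_th = 3.772 V, R_th = 829.8 Ω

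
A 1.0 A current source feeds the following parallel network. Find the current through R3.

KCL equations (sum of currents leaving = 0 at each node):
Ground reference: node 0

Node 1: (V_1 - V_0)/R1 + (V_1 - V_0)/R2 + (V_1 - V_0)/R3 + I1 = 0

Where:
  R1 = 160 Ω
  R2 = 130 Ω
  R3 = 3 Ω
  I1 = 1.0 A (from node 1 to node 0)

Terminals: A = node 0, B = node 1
All resistors sit directly between nodes 0 and 1, so they are in parallel and share one voltage V; the full source current 1 A splits among them.
1/R_par = 1/160 + 1/130 + 1/3 = 0.3473 S  =>  R_par = 2.88 Ω
V = I × R_par = 1 × 2.88 = 2.88 V
I_R3 = V/R3 = 2.88/3 = 0.9599 A

Final answer: 0.9599 A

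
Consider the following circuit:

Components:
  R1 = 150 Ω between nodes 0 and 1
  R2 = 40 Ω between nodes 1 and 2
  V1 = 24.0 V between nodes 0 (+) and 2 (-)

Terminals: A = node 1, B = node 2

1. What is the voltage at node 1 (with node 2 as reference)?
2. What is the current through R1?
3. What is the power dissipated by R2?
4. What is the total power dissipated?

Nodal analysis, taking node 2 as the 0 V reference.
Source V1 fixes V_0 = 24 V.
KCL at each unknown node (sum of currents leaving = 0; resistances in Ω):
  Node 1: (V_1 - 24)/150 + (V_1 - 0)/40 = 0
Collecting terms: 0.03167 × V_1 = 0.16  =>  V_1 = 5.053 V
Part 1:
  Read off the nodal solution: V_1 = 5.053 V
Part 2:
  I_R1 = (V_0 - V_1)/R1 = (24 - 5.053)/150 = 0.1263 A
  Magnitude: I_R1 = 0.1263 A
Part 3:
  I_R2 = (V_1 - V_2)/R2 = (5.053 - 0)/40 = 0.1263 A
  P_R2 = I_R2² × R2 = (0.1263)² × 40 = 0.6382 W
Part 4:
  Power in each resistor, P = (ΔV)²/R:
    P_R1 = (24 - 5.053)²/150 = 2.393 W
    P_R2 = (5.053 - 0)²/40 = 0.6382 W
  P_total = P_R1 + P_R2 = 3.032 W

Final answers:
1. V_1 = 5.053 V
2. I_R1 = 0.1263 A
3. P_R2 = 0.6382 W
4. P_total = 3.032 W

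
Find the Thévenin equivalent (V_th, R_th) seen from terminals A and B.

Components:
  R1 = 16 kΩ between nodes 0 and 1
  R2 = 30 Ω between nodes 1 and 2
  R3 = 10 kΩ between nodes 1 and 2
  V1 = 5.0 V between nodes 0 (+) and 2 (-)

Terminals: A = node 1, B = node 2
Step 1 — V_th is the open-circuit voltage V_A - V_B (nothing connected across the terminals).
Nodal analysis, taking node 2 as the 0 V reference.
Source V1 fixes V_0 = 5 V.
KCL at each unknown node (sum of currents leaving = 0; resistances in Ω):
  Node 1: (V_1 - 5)/16000 + (V_1 - 0)/30 + (V_1 - 0)/10000 = 0
Collecting terms: 0.0335 × V_1 = 0.0003125  =>  V_1 = 0.00933 V
V_th = V_1 - V_2 = 0.00933 - 0 = 0.00933 V
Step 2 — R_th: zero the source — replace V1 by a short circuit (node 2 merges into node 0) — and find the resistance seen between A (node 1) and B (node 0).
Reduce the network between node 1 (A) and node 0 (B) by series/parallel combination:
  Rp1 = R1 ‖ R2 ‖ R3 (parallel, all between nodes 0 and 1) = 1/(1/16000 + 1/30 + 1/10000) = 29.85 Ω
R_th = 29.85 Ω

Final answer: V_th = 0.00933 V, R_th = 29.85 Ω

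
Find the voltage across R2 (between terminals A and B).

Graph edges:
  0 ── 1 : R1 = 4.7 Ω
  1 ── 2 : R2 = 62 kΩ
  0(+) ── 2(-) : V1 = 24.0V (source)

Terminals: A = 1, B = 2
R1 and R2 are in series across V1 (node 0 → node 1 → node 2), and the output A–B is taken across R2, so this is a voltage divider.
Series current: I = V1/(R1 + R2) = 24/(4.7 + 62000) = 24/62000 = 0.0003871 A
V_R2 = I × R2 = V1 × R2/(R1 + R2) = 24 × 62000/62000 = 24 V

Final answer: 24 V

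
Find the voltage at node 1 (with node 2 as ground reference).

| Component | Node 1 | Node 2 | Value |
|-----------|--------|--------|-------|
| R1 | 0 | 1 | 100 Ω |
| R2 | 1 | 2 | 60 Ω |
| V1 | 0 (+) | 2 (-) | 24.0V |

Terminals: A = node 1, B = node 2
Nodal analysis, taking node 2 as the 0 V reference.
Source V1 fixes V_0 = 24 V.
KCL at each unknown node (sum of currents leaving = 0; resistances in Ω):
  Node 1: (V_1 - 24)/100 + (V_1 - 0)/60 = 0
Collecting terms: 0.02667 × V_1 = 0.24  =>  V_1 = 9 V
The requested potential is V_1 = 9 V.

Final answer: V_1 = 9 V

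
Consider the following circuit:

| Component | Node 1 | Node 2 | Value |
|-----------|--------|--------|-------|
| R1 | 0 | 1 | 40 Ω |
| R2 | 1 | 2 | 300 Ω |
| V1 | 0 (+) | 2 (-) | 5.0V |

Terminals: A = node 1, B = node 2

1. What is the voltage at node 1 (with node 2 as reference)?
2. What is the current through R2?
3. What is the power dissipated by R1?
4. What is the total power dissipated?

Nodal analysis, taking node 2 as the 0 V reference.
Source V1 fixes V_0 = 5 V.
KCL at each unknown node (sum of currents leaving = 0; resistances in Ω):
  Node 1: (V_1 - 5)/40 + (V_1 - 0)/300 = 0
Collecting terms: 0.02833 × V_1 = 0.125  =>  V_1 = 4.412 V
Part 1:
  Read off the nodal solution: V_1 = 4.412 V
Part 2:
  I_R2 = (V_1 - V_2)/R2 = (4.412 - 0)/300 = 0.01471 A
  Magnitude: I_R2 = 0.01471 A
Part 3:
  I_R1 = (V_0 - V_1)/R1 = (5 - 4.412)/40 = 0.01471 A
  P_R1 = I_R1² × R1 = (0.01471)² × 40 = 0.008651 W
Part 4:
  Power in each resistor, P = (ΔV)²/R:
    P_R1 = (5 - 4.412)²/40 = 0.008651 W
    P_R2 = (4.412 - 0)²/300 = 0.06488 W
  P_total = P_R1 + P_R2 = 0.07353 W

Final answers:
1. V_1 = 4.412 V
2. I_R2 = 0.01471 A
3. P_R1 = 0.008651 W
4. P_total = 0.07353 W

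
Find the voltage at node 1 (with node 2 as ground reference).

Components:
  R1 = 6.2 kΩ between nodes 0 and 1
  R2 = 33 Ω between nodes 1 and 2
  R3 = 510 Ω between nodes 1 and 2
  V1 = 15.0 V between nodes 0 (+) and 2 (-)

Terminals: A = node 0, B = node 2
Nodal analysis, taking node 2 as the 0 V reference.
Source V1 fixes V_0 = 15 V.
KCL at each unknown node (sum of currents leaving = 0; resistances in Ω):
  Node 1: (V_1 - 15)/6200 + (V_1 - 0)/33 + (V_1 - 0)/510 = 0
Collecting terms: 0.03243 × V_1 = 0.002419  =>  V_1 = 0.07461 V
The requested potential is V_1 = 0.07461 V.

Final answer: V_1 = 0.07461 V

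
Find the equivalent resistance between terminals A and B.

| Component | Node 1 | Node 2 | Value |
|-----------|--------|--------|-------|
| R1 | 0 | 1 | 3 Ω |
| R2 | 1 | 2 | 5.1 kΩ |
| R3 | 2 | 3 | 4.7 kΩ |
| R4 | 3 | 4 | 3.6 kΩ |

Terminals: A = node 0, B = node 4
Reduce the network between node 0 (A) and node 4 (B) by series/parallel combination:
  Rs1 = R1 + R2 (series, joined only at node 1) = 3 + 5100 = 5103 Ω
  Rs2 = R3 + Rs1 (series, joined only at node 2) = 4700 + 5103 = 9803 Ω
  Rs3 = R4 + Rs2 (series, joined only at node 3) = 3600 + 9803 = 13400 Ω
R_eq = 13.4 kΩ

Final answer: 13.4 kΩ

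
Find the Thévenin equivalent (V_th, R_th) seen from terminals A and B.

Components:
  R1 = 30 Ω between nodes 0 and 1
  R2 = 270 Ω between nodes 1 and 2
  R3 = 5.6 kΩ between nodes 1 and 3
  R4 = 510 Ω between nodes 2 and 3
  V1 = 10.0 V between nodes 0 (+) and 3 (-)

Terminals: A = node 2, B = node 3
Step 1 — V_th is the open-circuit voltage V_A - V_B (nothing connected across the terminals).
Nodal analysis, taking node 3 as the 0 V reference.
Source V1 fixes V_0 = 10 V.
KCL at each unknown node (sum of currents leaving = 0; resistances in Ω):
  Node 1: (V_1 - 10)/30 + (V_1 - V_2)/270 + (V_1 - 0)/5600 = 0
  Node 2: (V_2 - V_1)/270 + (V_2 - 0)/510 = 0
Collecting terms (coefficients in siemens):
  0.03722·V_1 - 0.003704·V_2 = 0.3333
  0.005664·V_2 - 0.003704·V_1 = 0
Determinant D = (0.03722)(0.005664) - (-0.003704)(-0.003704) = 0.0001971
V_1 = [(0.3333)(0.005664) - (-0.003704)(0)]/D = 9.58 V
V_2 = [(0.03722)(0) - (0.3333)(-0.003704)]/D = 6.264 V
V_th = V_2 - V_3 = 6.264 - 0 = 6.264 V
Step 2 — R_th: zero the source — replace V1 by a short circuit (node 3 merges into node 0) — and find the resistance seen between A (node 2) and B (node 0).
Reduce the network between node 2 (A) and node 0 (B) by series/parallel combination:
  Rp1 = R1 ‖ R3 (parallel, both between nodes 0 and 1) = 1/(1/30 + 1/5600) = 29.84 Ω
  Rs1 = R2 + Rp1 (series, joined only at node 1) = 270 + 29.84 = 299.8 Ω
  Rp2 = R4 ‖ Rs1 (parallel, both between nodes 0 and 2) = 1/(1/510 + 1/299.8) = 188.8 Ω
R_th = 188.8 Ω

Final answer: V_th = 6.264 V, R_th = 188.8 Ω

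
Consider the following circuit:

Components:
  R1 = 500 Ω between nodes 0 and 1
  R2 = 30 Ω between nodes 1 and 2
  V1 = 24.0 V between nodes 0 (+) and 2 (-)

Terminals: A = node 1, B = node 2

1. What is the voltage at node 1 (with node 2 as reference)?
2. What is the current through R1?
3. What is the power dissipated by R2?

Nodal analysis, taking node 2 as the 0 V reference.
Source V1 fixes V_0 = 24 V.
KCL at each unknown node (sum of currents leaving = 0; resistances in Ω):
  Node 1: (V_1 - 24)/500 + (V_1 - 0)/30 = 0
Collecting terms: 0.03533 × V_1 = 0.048  =>  V_1 = 1.358 V
Part 1:
  Read off the nodal solution: V_1 = 1.358 V
Part 2:
  I_R1 = (V_0 - V_1)/R1 = (24 - 1.358)/500 = 0.04528 A
  Magnitude: I_R1 = 0.04528 A
Part 3:
  I_R2 = (V_1 - V_2)/R2 = (1.358 - 0)/30 = 0.04528 A
  P_R2 = I_R2² × R2 = (0.04528)² × 30 = 0.06152 W

Final answers:
1. V_1 = 1.358 V
2. I_R1 = 0.04528 A
3. P_R2 = 0.06152 W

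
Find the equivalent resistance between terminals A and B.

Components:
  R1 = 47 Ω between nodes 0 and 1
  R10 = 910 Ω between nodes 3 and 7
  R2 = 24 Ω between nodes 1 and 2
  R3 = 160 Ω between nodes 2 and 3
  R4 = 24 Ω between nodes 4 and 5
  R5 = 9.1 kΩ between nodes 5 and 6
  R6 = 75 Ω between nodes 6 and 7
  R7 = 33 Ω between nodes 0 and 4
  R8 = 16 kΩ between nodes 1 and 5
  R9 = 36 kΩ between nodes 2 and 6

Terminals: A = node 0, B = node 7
The network is not a plain series/parallel combination. Inject a 1 A test current into terminal A (node 0) and return it from terminal B (node 7); then R_eq = V_A / (1 A).
Nodal analysis, taking node 7 as the 0 V reference.
Current source I_test pushes 1 A into node 0 and draws it out of node 7.
KCL at each unknown node (sum of currents leaving = 0; resistances in Ω):
  Node 0: (V_0 - V_1)/47 + (V_0 - V_4)/33 - 1 = 0
  Node 1: (V_1 - V_0)/47 + (V_1 - V_2)/24 + (V_1 - V_5)/16000 = 0
  Node 2: (V_2 - V_1)/24 + (V_2 - V_3)/160 + (V_2 - V_6)/36000 = 0
  Node 3: (V_3 - V_2)/160 + (V_3 - 0)/910 = 0
  Node 4: (V_4 - V_0)/33 + (V_4 - V_5)/24 = 0
  Node 5: (V_5 - V_1)/16000 + (V_5 - V_4)/24 + (V_5 - V_6)/9100 = 0
  Node 6: (V_6 - V_2)/36000 + (V_6 - V_5)/9100 + (V_6 - 0)/75 = 0
Collecting terms (coefficients in siemens):
  0.05158·V_0 - 0.02128·V_1 - 0.0303·V_4 = 1
  0.06301·V_1 - 0.02128·V_0 - 0.04167·V_2 - 0.0000625·V_5 = 0
  0.04794·V_2 - 0.04167·V_1 - 0.00625·V_3 - 0.00002778·V_6 = 0
  0.007349·V_3 - 0.00625·V_2 = 0
  0.07197·V_4 - 0.0303·V_0 - 0.04167·V_5 = 0
  0.04184·V_5 - 0.0000625·V_1 - 0.04167·V_4 - 0.0001099·V_6 = 0
  0.01347·V_6 - 0.00002778·V_2 - 0.0001099·V_5 = 0
Solving these 7 simultaneous equations (Gaussian elimination) gives:
  V_0 = 991.3 V, V_1 = 949.5 V, V_2 = 928.1 V, V_3 = 789.3 V
  V_4 = 987.7 V, V_5 = 985.1 V, V_6 = 9.95 V
R_eq = V_0 / 1 A = 991.3 Ω

Final answer: 991.3 Ω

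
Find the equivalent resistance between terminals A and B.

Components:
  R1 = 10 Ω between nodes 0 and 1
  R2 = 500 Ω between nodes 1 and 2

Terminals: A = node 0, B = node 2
Reduce the network between node 0 (A) and node 2 (B) by series/parallel combination:
  Rs1 = R1 + R2 (series, joined only at node 1) = 10 + 500 = 510 Ω
R_eq = 510 Ω

Final answer: 510 Ω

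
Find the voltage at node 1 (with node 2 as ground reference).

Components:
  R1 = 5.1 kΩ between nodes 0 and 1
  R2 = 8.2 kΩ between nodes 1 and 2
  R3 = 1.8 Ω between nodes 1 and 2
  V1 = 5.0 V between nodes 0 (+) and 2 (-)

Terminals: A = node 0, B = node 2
Nodal analysis, taking node 2 as the 0 V reference.
Source V1 fixes V_0 = 5 V.
KCL at each unknown node (sum of currents leaving = 0; resistances in Ω):
  Node 1: (V_1 - 5)/5100 + (V_1 - 0)/8200 + (V_1 - 0)/1.8 = 0
Collecting terms: 0.5559 × V_1 = 0.0009804  =>  V_1 = 0.001764 V
The requested potential is V_1 = 0.001764 V.

Final answer: V_1 = 0.001764 V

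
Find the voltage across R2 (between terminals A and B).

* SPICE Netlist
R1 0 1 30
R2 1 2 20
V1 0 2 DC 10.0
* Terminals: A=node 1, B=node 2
R1 and R2 are in series across V1 (node 0 → node 1 → node 2), and the output A–B is taken across R2, so this is a voltage divider.
Series current: I = V1/(R1 + R2) = 10/(30 + 20) = 10/50 = 0.2 A
V_R2 = I × R2 = V1 × R2/(R1 + R2) = 10 × 20/50 = 4 V

Final answer: 4 V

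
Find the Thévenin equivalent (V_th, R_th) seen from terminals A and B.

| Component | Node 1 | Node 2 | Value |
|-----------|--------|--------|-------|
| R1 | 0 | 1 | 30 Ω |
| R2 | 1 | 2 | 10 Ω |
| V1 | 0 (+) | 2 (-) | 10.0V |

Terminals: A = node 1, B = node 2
Step 1 — V_th is the open-circuit voltage V_A - V_B (nothing connected across the terminals).
Nodal analysis, taking node 2 as the 0 V reference.
Source V1 fixes V_0 = 10 V.
KCL at each unknown node (sum of currents leaving = 0; resistances in Ω):
  Node 1: (V_1 - 10)/30 + (V_1 - 0)/10 = 0
Collecting terms: 0.1333 × V_1 = 0.3333  =>  V_1 = 2.5 V
V_th = V_1 - V_2 = 2.5 - 0 = 2.5 V
Step 2 — R_th: zero the source — replace V1 by a short circuit (node 2 merges into node 0) — and find the resistance seen between A (node 1) and B (node 0).
Reduce the network between node 1 (A) and node 0 (B) by series/parallel combination:
  Rp1 = R1 ‖ R2 (parallel, both between nodes 0 and 1) = 1/(1/30 + 1/10) = 7.5 Ω
R_th = 7.5 Ω

Final answer: V_th = 2.5 V, R_th = 7.5 Ω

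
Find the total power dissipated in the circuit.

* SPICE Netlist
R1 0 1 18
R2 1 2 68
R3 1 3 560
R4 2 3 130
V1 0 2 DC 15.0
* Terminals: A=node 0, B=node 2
Nodal analysis, taking node 2 as the 0 V reference.
Source V1 fixes V_0 = 15 V.
KCL at each unknown node (sum of currents leaving = 0; resistances in Ω):
  Node 1: (V_1 - 15)/18 + (V_1 - 0)/68 + (V_1 - V_3)/560 = 0
  Node 3: (V_3 - V_1)/560 + (V_3 - 0)/130 = 0
Collecting terms (coefficients in siemens):
  0.07205·V_1 - 0.001786·V_3 = 0.8333
  0.009478·V_3 - 0.001786·V_1 = 0
Determinant D = (0.07205)(0.009478) - (-0.001786)(-0.001786) = 0.0006797
V_1 = [(0.8333)(0.009478) - (-0.001786)(0)]/D = 11.62 V
V_3 = [(0.07205)(0) - (0.8333)(-0.001786)]/D = 2.189 V
Power in each resistor, P = (ΔV)²/R:
  P_R1 = (15 - 11.62)²/18 = 0.6344 W
  P_R2 = (11.62 - 0)²/68 = 1.986 W
  P_R3 = (11.62 - 2.189)²/560 = 0.1588 W
  P_R4 = (0 - 2.189)²/130 = 0.03687 W
P_total = P_R1 + P_R2 + P_R3 + P_R4 = 2.816 W

Final answer: 2.816 W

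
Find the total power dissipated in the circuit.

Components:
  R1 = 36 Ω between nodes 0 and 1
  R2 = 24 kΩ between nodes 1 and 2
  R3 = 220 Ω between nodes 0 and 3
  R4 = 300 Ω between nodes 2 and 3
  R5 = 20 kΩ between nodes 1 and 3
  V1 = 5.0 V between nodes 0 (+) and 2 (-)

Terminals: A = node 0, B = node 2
Nodal analysis, taking node 2 as the 0 V reference.
Source V1 fixes V_0 = 5 V.
KCL at each unknown node (sum of currents leaving = 0; resistances in Ω):
  Node 1: (V_1 - 5)/36 + (V_1 - 0)/24000 + (V_1 - V_3)/20000 = 0
  Node 3: (V_3 - 5)/220 + (V_3 - 0)/300 + (V_3 - V_1)/20000 = 0
Collecting terms (coefficients in siemens):
  0.02787·V_1 - 0.00005·V_3 = 0.1389
  0.007929·V_3 - 0.00005·V_1 = 0.02273
Determinant D = (0.02787)(0.007929) - (-0.00005)(-0.00005) = 0.000221
V_1 = [(0.1389)(0.007929) - (-0.00005)(0.02273)]/D = 4.989 V
V_3 = [(0.02787)(0.02273) - (0.1389)(-0.00005)]/D = 2.898 V
Power in each resistor, P = (ΔV)²/R:
  P_R1 = (5 - 4.989)²/36 = 0.000003514 W
  P_R2 = (4.989 - 0)²/24000 = 0.001037 W
  P_R3 = (5 - 2.898)²/220 = 0.02009 W
  P_R4 = (0 - 2.898)²/300 = 0.02799 W
  P_R5 = (4.989 - 2.898)²/20000 = 0.0002186 W
P_total = P_R1 + P_R2 + P_R3 + P_R4 + P_R5 = 0.04934 W

Final answer: 0.04934 W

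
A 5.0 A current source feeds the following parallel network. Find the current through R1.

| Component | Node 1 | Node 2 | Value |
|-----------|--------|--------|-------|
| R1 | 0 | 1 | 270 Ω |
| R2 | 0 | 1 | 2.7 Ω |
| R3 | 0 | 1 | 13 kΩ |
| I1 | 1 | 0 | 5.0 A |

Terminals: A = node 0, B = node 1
All resistors sit directly between nodes 0 and 1, so they are in parallel and share one voltage V; the full source current 5 A splits among them.
1/R_par = 1/270 + 1/2.7 + 1/13000 = 0.3742 S  =>  R_par = 2.673 Ω
V = I × R_par = 5 × 2.673 = 13.36 V
I_R1 = V/R1 = 13.36/270 = 0.04949 A

Final answer: 0.04949 A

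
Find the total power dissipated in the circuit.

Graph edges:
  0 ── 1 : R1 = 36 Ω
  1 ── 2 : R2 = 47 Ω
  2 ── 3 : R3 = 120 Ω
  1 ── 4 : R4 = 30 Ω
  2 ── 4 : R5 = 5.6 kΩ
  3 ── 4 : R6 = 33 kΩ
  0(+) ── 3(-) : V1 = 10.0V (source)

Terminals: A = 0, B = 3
Nodal analysis, taking node 3 as the 0 V reference.
Source V1 fixes V_0 = 10 V.
KCL at each unknown node (sum of currents leaving = 0; resistances in Ω):
  Node 1: (V_1 - 10)/36 + (V_1 - V_2)/47 + (V_1 - V_4)/30 = 0
  Node 2: (V_2 - V_1)/47 + (V_2 - 0)/120 + (V_2 - V_4)/5600 = 0
  Node 4: (V_4 - V_1)/30 + (V_4 - V_2)/5600 + (V_4 - 0)/33000 = 0
Collecting terms (coefficients in siemens):
  0.08239·V_1 - 0.02128·V_2 - 0.03333·V_4 = 0.2778
  0.02979·V_2 - 0.02128·V_1 - 0.0001786·V_4 = 0
  0.03354·V_4 - 0.03333·V_1 - 0.0001786·V_2 = 0
Solving these 3 simultaneous equations (Gaussian elimination) gives:
  V_1 = 8.216 V, V_2 = 5.917 V, V_4 = 8.196 V
Power in each resistor, P = (ΔV)²/R:
  P_R1 = (10 - 8.216)²/36 = 0.08842 W
  P_R2 = (8.216 - 5.917)²/47 = 0.1124 W
  P_R3 = (5.917 - 0)²/120 = 0.2918 W
  P_R4 = (8.216 - 8.196)²/30 = 0.00001288 W
  P_R5 = (5.917 - 8.196)²/5600 = 0.0009273 W
  P_R6 = (0 - 8.196)²/33000 = 0.002036 W
P_total = P_R1 + P_R2 + P_R3 + P_R4 + P_R5 + P_R6 = 0.4956 W

Final answer: 0.4956 W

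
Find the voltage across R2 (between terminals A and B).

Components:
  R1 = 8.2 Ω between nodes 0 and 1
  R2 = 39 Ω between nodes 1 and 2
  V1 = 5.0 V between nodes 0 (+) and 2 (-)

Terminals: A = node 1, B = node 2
R1 and R2 are in series across V1 (node 0 → node 1 → node 2), and the output A–B is taken across R2, so this is a voltage divider.
Series current: I = V1/(R1 + R2) = 5/(8.2 + 39) = 5/47.2 = 0.1059 A
V_R2 = I × R2 = V1 × R2/(R1 + R2) = 5 × 39/47.2 = 4.131 V

Final answer: 4.131 V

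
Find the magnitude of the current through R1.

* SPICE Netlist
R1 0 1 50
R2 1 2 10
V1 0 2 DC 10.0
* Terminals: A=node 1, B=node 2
Nodal analysis, taking node 2 as the 0 V reference.
Source V1 fixes V_0 = 10 V.
KCL at each unknown node (sum of currents leaving = 0; resistances in Ω):
  Node 1: (V_1 - 10)/50 + (V_1 - 0)/10 = 0
Collecting terms: 0.12 × V_1 = 0.2  =>  V_1 = 1.667 V
I_R1 = (V_0 - V_1)/R1 = (10 - 1.667)/50 = 0.1667 A
|I_R1| = 0.1667 A

Final answer: |I_R1| = 0.1667 A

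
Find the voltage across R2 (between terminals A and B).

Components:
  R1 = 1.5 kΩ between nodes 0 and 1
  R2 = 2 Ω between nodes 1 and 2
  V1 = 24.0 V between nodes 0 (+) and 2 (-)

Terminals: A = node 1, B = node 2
R1 and R2 are in series across V1 (node 0 → node 1 → node 2), and the output A–B is taken across R2, so this is a voltage divider.
Series current: I = V1/(R1 + R2) = 24/(1500 + 2) = 24/1502 = 0.01598 A
V_R2 = I × R2 = V1 × R2/(R1 + R2) = 24 × 2/1502 = 0.03196 V

Final answer: 0.03196 V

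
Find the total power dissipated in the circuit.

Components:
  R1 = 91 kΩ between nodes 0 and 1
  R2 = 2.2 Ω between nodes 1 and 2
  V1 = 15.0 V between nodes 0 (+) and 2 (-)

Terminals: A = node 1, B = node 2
Nodal analysis, taking node 2 as the 0 V reference.
Source V1 fixes V_0 = 15 V.
KCL at each unknown node (sum of currents leaving = 0; resistances in Ω):
  Node 1: (V_1 - 15)/91000 + (V_1 - 0)/2.2 = 0
Collecting terms: 0.4546 × V_1 = 0.0001648  =>  V_1 = 0.0003626 V
Power in each resistor, P = (ΔV)²/R:
  P_R1 = (15 - 0.0003626)²/91000 = 0.002472 W
  P_R2 = (0.0003626 - 0)²/2.2 = 0.00000005977 W
P_total = P_R1 + P_R2 = 0.002472 W

Final answer: 0.002472 W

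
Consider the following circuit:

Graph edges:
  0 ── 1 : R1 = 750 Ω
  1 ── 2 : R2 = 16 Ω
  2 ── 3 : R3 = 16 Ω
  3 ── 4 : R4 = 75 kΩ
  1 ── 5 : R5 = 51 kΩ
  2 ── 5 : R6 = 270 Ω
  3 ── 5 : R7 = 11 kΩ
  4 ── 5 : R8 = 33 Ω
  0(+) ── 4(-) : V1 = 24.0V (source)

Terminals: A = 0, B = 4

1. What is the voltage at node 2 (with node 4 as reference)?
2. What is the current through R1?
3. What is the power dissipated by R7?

Nodal analysis, taking node 4 as the 0 V reference.
Source V1 fixes V_0 = 24 V.
KCL at each unknown node (sum of currents leaving = 0; resistances in Ω):
  Node 1: (V_1 - 24)/750 + (V_1 - V_2)/16 + (V_1 - V_5)/51000 = 0
  Node 2: (V_2 - V_1)/16 + (V_2 - V_3)/16 + (V_2 - V_5)/270 = 0
  Node 3: (V_3 - V_2)/16 + (V_3 - 0)/75000 + (V_3 - V_5)/11000 = 0
  Node 5: (V_5 - V_1)/51000 + (V_5 - V_2)/270 + (V_5 - V_3)/11000 + (V_5 - 0)/33 = 0
Collecting terms (coefficients in siemens):
  0.06385·V_1 - 0.0625·V_2 - 0.00001961·V_5 = 0.032
  0.1287·V_2 - 0.0625·V_1 - 0.0625·V_3 - 0.003704·V_5 = 0
  0.0626·V_3 - 0.0625·V_2 - 0.00009091·V_5 = 0
  0.03412·V_5 - 0.00001961·V_1 - 0.003704·V_2 - 0.00009091·V_3 = 0
Solving these 4 simultaneous equations (Gaussian elimination) gives:
  V_1 = 7.017 V, V_2 = 6.656 V, V_3 = 6.646 V, V_5 = 0.7443 V
Part 1:
  Read off the nodal solution: V_2 = 6.656 V
Part 2:
  I_R1 = (V_0 - V_1)/R1 = (24 - 7.017)/750 = 0.02264 A
  Magnitude: I_R1 = 0.02264 A
Part 3:
  I_R7 = (V_3 - V_5)/R7 = (6.646 - 0.7443)/11000 = 0.0005365 A
  P_R7 = I_R7² × R7 = (0.0005365)² × 11000 = 0.003167 W

Final answers:
1. V_2 = 6.656 V
2. I_R1 = 0.02264 A
3. P_R7 = 0.003167 W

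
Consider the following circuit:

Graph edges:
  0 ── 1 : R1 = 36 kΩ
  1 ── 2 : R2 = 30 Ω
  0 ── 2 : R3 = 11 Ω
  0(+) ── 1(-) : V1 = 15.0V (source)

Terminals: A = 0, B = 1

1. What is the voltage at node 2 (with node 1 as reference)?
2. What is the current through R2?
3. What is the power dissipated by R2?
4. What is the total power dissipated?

Nodal analysis, taking node 1 as the 0 V reference.
Source V1 fixes V_0 = 15 V.
KCL at each unknown node (sum of currents leaving = 0; resistances in Ω):
  Node 2: (V_2 - 0)/30 + (V_2 - 15)/11 = 0
Collecting terms: 0.1242 × V_2 = 1.364  =>  V_2 = 10.98 V
Part 1:
  Read off the nodal solution: V_2 = 10.98 V
Part 2:
  I_R2 = (V_1 - V_2)/R2 = (0 - 10.98)/30 = -0.3659 A
  Magnitude: I_R2 = 0.3659 A
Part 3:
  I_R2 = (V_1 - V_2)/R2 = (0 - 10.98)/30 = -0.3659 A
  P_R2 = I_R2² × R2 = (-0.3659)² × 30 = 4.015 W
Part 4:
  Power in each resistor, P = (ΔV)²/R:
    P_R1 = (15 - 0)²/36000 = 0.00625 W
    P_R2 = (0 - 10.98)²/30 = 4.015 W
    P_R3 = (15 - 10.98)²/11 = 1.472 W
  P_total = P_R1 + P_R2 + P_R3 = 5.494 W

Final answers:
1. V_2 = 10.98 V
2. I_R2 = 0.3659 A
3. P_R2 = 4.015 W
4. P_total = 5.494 W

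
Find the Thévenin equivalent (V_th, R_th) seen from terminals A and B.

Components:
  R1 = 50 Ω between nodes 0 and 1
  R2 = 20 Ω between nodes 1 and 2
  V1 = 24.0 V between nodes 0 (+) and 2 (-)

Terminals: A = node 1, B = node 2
Step 1 — V_th is the open-circuit voltage V_A - V_B (nothing connected across the terminals).
Nodal analysis, taking node 2 as the 0 V reference.
Source V1 fixes V_0 = 24 V.
KCL at each unknown node (sum of currents leaving = 0; resistances in Ω):
  Node 1: (V_1 - 24)/50 + (V_1 - 0)/20 = 0
Collecting terms: 0.07 × V_1 = 0.48  =>  V_1 = 6.857 V
V_th = V_1 - V_2 = 6.857 - 0 = 6.857 V
Step 2 — R_th: zero the source — replace V1 by a short circuit (node 2 merges into node 0) — and find the resistance seen between A (node 1) and B (node 0).
Reduce the network between node 1 (A) and node 0 (B) by series/parallel combination:
  Rp1 = R1 ‖ R2 (parallel, both between nodes 0 and 1) = 1/(1/50 + 1/20) = 14.29 Ω
R_th = 14.29 Ω

Final answer: V_th = 6.857 V, R_th = 14.29 Ω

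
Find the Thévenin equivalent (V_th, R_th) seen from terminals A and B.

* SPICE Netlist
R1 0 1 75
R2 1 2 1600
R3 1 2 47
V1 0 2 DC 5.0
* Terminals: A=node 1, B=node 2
Step 1 — V_th is the open-circuit voltage V_A - V_B (nothing connected across the terminals).
Nodal analysis, taking node 2 as the 0 V reference.
Source V1 fixes V_0 = 5 V.
KCL at each unknown node (sum of currents leaving = 0; resistances in Ω):
  Node 1: (V_1 - 5)/75 + (V_1 - 0)/1600 + (V_1 - 0)/47 = 0
Collecting terms: 0.03523 × V_1 = 0.06667  =>  V_1 = 1.892 V
V_th = V_1 - V_2 = 1.892 - 0 = 1.892 V
Step 2 — R_th: zero the source — replace V1 by a short circuit (node 2 merges into node 0) — and find the resistance seen between A (node 1) and B (node 0).
Reduce the network between node 1 (A) and node 0 (B) by series/parallel combination:
  Rp1 = R1 ‖ R2 ‖ R3 (parallel, all between nodes 0 and 1) = 1/(1/75 + 1/1600 + 1/47) = 28.38 Ω
R_th = 28.38 Ω

Final answer: V_th = 1.892 V, R_th = 28.38 Ω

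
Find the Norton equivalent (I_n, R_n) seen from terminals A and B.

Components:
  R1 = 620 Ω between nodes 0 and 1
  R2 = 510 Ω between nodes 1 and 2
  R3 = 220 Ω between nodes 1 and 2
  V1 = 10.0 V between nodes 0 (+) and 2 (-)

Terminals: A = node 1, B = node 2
Find the Thévenin equivalent first; then I_n = V_th/R_th and R_n = R_th.
Step 1 — V_th is the open-circuit voltage V_A - V_B (nothing connected across the terminals).
Nodal analysis, taking node 2 as the 0 V reference.
Source V1 fixes V_0 = 10 V.
KCL at each unknown node (sum of currents leaving = 0; resistances in Ω):
  Node 1: (V_1 - 10)/620 + (V_1 - 0)/510 + (V_1 - 0)/220 = 0
Collecting terms: 0.008119 × V_1 = 0.01613  =>  V_1 = 1.987 V
V_th = V_1 - V_2 = 1.987 - 0 = 1.987 V
Step 2 — R_th: zero the source — replace V1 by a short circuit (node 2 merges into node 0) — and find the resistance seen between A (node 1) and B (node 0).
Reduce the network between node 1 (A) and node 0 (B) by series/parallel combination:
  Rp1 = R1 ‖ R2 ‖ R3 (parallel, all between nodes 0 and 1) = 1/(1/620 + 1/510 + 1/220) = 123.2 Ω
R_th = 123.2 Ω
I_n = V_th/R_th = 1.987/123.2 = 0.01613 A, and R_n = R_th = 123.2 Ω

Final answer: I_n = 0.01613 A, R_n = 123.2 Ω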